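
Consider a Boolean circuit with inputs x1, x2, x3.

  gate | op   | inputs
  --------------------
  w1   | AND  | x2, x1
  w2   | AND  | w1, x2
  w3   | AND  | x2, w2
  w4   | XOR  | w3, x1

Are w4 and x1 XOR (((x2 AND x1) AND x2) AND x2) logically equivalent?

Yes

w1 = x2 AND x1
w2 = w1 AND x2 = (x2 AND x1) AND x2
w3 = x2 AND w2 = x2 AND ((x2 AND x1) AND x2)
w4 = w3 XOR x1 = (x2 AND ((x2 AND x1) AND x2)) XOR x1
At x1=0, x2=0, x3=0: circuit gives 0, formula gives 0.
At x1=1, x2=0, x3=0: circuit gives 1, formula gives 1.
Agrees on all 8 inputs.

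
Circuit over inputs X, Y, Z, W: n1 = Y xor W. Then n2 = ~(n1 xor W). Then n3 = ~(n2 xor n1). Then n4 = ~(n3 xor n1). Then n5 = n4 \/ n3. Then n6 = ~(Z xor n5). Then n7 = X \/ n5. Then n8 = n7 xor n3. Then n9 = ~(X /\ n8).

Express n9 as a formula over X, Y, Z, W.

n1 = Y xor W
n2 = ~(n1 xor W) = ~((Y xor W) xor W)
n3 = ~(n2 xor n1) = ~((~((Y xor W) xor W)) xor (Y xor W))
n4 = ~(n3 xor n1) = ~((~((~((Y xor W) xor W)) xor (Y xor W))) xor (Y xor W))
n5 = n4 \/ n3 = (~((~((~((Y xor W) xor W)) xor (Y xor W))) xor (Y xor W))) \/ (~((~((Y xor W) xor W)) xor (Y xor W)))
n7 = X \/ n5 = X \/ ((~((~((~((Y xor W) xor W)) xor (Y xor W))) xor (Y xor W))) \/ (~((~((Y xor W) xor W)) xor (Y xor W))))
n8 = n7 xor n3 = (X \/ ((~((~((~((Y xor W) xor W)) xor (Y xor W))) xor (Y xor W))) \/ (~((~((Y xor W) xor W)) xor (Y xor W))))) xor (~((~((Y xor W) xor W)) xor (Y xor W)))
n9 = ~(X /\ n8) = ~(X /\ ((X \/ ((~((~((~((Y xor W) xor W)) xor (Y xor W))) xor (Y xor W))) \/ (~((~((Y xor W) xor W)) xor (Y xor W))))) xor (~((~((Y xor W) xor W)) xor (Y xor W)))))

~(X /\ ((X \/ ((~((~((~((Y xor W) xor W)) xor (Y xor W))) xor (Y xor W))) \/ (~((~((Y xor W) xor W)) xor (Y xor W))))) xor (~((~((Y xor W) xor W)) xor (Y xor W)))))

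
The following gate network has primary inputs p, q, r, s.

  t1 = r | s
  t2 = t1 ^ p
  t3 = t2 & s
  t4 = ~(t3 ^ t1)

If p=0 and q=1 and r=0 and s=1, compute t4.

1

t1 = 0 | 1 = 1
t2 = 1 ^ 0 = 1
t3 = 1 & 1 = 1
t4 = ~(1 ^ 1) = 1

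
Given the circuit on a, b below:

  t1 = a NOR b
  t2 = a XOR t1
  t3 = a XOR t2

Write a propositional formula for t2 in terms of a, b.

t1 = a NOR b
t2 = a XOR t1 = a XOR (a NOR b)

a XOR (a NOR b)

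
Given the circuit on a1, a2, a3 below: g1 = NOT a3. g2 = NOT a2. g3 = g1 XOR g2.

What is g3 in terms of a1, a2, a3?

NOT a3 XOR NOT a2

g1 = NOT a3
g2 = NOT a2
g3 = g1 XOR g2 = NOT a3 XOR NOT a2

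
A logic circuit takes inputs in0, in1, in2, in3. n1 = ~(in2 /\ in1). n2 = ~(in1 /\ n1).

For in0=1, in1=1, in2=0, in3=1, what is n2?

n1 = ~(0 /\ 1) = 1
n2 = ~(1 /\ 1) = 0

0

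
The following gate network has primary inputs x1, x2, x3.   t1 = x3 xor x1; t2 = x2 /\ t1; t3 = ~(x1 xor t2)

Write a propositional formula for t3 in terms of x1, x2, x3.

t1 = x3 xor x1
t2 = x2 /\ t1 = x2 /\ (x3 xor x1)
t3 = ~(x1 xor t2) = ~(x1 xor (x2 /\ (x3 xor x1)))

~(x1 xor (x2 /\ (x3 xor x1)))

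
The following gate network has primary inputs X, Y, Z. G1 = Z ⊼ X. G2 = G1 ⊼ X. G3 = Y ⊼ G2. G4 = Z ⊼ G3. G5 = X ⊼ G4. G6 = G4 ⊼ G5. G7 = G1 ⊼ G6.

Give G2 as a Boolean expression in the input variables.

G1 = Z ⊼ X
G2 = G1 ⊼ X = (Z ⊼ X) ⊼ X

(Z ⊼ X) ⊼ X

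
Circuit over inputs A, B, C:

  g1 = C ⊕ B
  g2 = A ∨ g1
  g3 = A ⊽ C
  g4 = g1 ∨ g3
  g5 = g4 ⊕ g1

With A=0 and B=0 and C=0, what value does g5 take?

g1 = 0 ⊕ 0 = 0
g3 = 0 ⊽ 0 = 1
g4 = 0 ∨ 1 = 1
g5 = 1 ⊕ 0 = 1

1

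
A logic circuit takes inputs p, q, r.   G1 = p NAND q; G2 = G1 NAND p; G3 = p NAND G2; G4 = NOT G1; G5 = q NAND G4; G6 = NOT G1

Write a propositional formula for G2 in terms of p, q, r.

G1 = p NAND q
G2 = G1 NAND p = (p NAND q) NAND p

(p NAND q) NAND p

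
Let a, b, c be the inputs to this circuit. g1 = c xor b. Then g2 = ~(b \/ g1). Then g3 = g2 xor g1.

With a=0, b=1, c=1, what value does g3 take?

g1 = 1 xor 1 = 0
g2 = ~(1 \/ 0) = 0
g3 = 0 xor 0 = 0

0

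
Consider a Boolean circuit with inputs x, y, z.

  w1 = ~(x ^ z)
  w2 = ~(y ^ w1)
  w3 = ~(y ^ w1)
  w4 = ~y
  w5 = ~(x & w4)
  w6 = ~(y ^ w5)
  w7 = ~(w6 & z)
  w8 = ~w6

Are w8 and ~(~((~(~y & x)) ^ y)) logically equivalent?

Yes

w4 = ~y
w5 = ~(x & w4) = ~(x & ~y)
w6 = ~(y ^ w5) = ~(y ^ (~(x & ~y)))
w8 = ~w6 = ~(~(y ^ (~(x & ~y))))
At x=0, y=1, z=0: circuit gives 0, formula gives 0.
At x=0, y=0, z=0: circuit gives 1, formula gives 1.
Agrees on all 8 inputs.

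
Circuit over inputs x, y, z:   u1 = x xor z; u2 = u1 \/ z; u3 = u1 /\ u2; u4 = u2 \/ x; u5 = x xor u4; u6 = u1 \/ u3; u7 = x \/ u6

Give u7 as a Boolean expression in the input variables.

u1 = x xor z
u2 = u1 \/ z = (x xor z) \/ z
u3 = u1 /\ u2 = (x xor z) /\ ((x xor z) \/ z)
u6 = u1 \/ u3 = (x xor z) \/ ((x xor z) /\ ((x xor z) \/ z))
u7 = x \/ u6 = x \/ ((x xor z) \/ ((x xor z) /\ ((x xor z) \/ z)))

x \/ ((x xor z) \/ ((x xor z) /\ ((x xor z) \/ z)))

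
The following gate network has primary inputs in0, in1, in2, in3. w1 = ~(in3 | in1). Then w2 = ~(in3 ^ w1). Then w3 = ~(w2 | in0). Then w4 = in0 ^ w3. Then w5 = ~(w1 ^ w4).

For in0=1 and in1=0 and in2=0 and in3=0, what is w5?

1

w1 = ~(0 | 0) = 1
w2 = ~(0 ^ 1) = 0
w3 = ~(0 | 1) = 0
w4 = 1 ^ 0 = 1
w5 = ~(1 ^ 1) = 1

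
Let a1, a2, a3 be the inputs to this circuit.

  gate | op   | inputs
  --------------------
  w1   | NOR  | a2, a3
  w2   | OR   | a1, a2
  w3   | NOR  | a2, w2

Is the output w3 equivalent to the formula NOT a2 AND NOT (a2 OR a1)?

Yes

w2 = a1 OR a2
w3 = a2 NOR w2 = a2 NOR (a1 OR a2)
At a1=0, a2=1, a3=0: circuit gives 0, formula gives 0.
At a1=0, a2=0, a3=0: circuit gives 1, formula gives 1.
Agrees on all 8 inputs.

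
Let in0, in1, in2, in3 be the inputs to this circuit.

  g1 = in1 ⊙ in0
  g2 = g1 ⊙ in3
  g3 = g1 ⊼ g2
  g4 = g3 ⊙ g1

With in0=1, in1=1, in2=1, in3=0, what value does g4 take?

g1 = 1 ⊙ 1 = 1
g2 = 1 ⊙ 0 = 0
g3 = 1 ⊼ 0 = 1
g4 = 1 ⊙ 1 = 1

1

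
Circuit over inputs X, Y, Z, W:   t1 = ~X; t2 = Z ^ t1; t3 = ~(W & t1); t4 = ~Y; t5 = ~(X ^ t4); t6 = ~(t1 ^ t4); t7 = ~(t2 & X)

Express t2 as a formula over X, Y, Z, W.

Z ^ ~X

t1 = ~X
t2 = Z ^ t1 = Z ^ ~X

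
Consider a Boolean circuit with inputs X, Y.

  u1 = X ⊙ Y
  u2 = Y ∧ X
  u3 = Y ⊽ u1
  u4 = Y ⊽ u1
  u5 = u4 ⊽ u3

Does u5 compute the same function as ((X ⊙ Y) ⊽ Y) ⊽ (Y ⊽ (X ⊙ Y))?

u1 = X ⊙ Y
u3 = Y ⊽ u1 = Y ⊽ (X ⊙ Y)
u4 = Y ⊽ u1 = Y ⊽ (X ⊙ Y)
u5 = u4 ⊽ u3 = (Y ⊽ (X ⊙ Y)) ⊽ (Y ⊽ (X ⊙ Y))
At X=1, Y=0: circuit gives 0, formula gives 0.
At X=0, Y=0: circuit gives 1, formula gives 1.
Agrees on all 4 inputs.

Yes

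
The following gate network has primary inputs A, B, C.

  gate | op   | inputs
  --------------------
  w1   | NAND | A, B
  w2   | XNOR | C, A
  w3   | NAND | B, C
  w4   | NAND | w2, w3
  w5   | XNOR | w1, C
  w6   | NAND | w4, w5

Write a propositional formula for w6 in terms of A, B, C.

w1 = A NAND B
w2 = C XNOR A
w3 = B NAND C
w4 = w2 NAND w3 = (C XNOR A) NAND (B NAND C)
w5 = w1 XNOR C = (A NAND B) XNOR C
w6 = w4 NAND w5 = ((C XNOR A) NAND (B NAND C)) NAND ((A NAND B) XNOR C)

((C XNOR A) NAND (B NAND C)) NAND ((A NAND B) XNOR C)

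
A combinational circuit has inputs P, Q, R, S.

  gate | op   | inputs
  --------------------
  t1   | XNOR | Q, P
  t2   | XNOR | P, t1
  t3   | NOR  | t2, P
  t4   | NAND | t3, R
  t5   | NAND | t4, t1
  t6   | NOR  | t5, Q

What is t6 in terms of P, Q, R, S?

((((P XNOR (Q XNOR P)) NOR P) NAND R) NAND (Q XNOR P)) NOR Q

t1 = Q XNOR P
t2 = P XNOR t1 = P XNOR (Q XNOR P)
t3 = t2 NOR P = (P XNOR (Q XNOR P)) NOR P
t4 = t3 NAND R = ((P XNOR (Q XNOR P)) NOR P) NAND R
t5 = t4 NAND t1 = (((P XNOR (Q XNOR P)) NOR P) NAND R) NAND (Q XNOR P)
t6 = t5 NOR Q = ((((P XNOR (Q XNOR P)) NOR P) NAND R) NAND (Q XNOR P)) NOR Q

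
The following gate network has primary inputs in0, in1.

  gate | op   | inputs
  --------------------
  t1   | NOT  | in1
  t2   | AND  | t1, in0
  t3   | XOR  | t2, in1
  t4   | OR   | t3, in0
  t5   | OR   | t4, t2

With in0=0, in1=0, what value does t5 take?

0

t1 = NOT 0 = 1
t2 = 1 AND 0 = 0
t3 = 0 XOR 0 = 0
t4 = 0 OR 0 = 0
t5 = 0 OR 0 = 0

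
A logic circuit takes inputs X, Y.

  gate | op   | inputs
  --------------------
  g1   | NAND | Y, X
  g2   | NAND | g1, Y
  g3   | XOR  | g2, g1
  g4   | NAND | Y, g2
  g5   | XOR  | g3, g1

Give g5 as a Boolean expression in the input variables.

g1 = Y NAND X
g2 = g1 NAND Y = (Y NAND X) NAND Y
g3 = g2 XOR g1 = ((Y NAND X) NAND Y) XOR (Y NAND X)
g5 = g3 XOR g1 = (((Y NAND X) NAND Y) XOR (Y NAND X)) XOR (Y NAND X)

(((Y NAND X) NAND Y) XOR (Y NAND X)) XOR (Y NAND X)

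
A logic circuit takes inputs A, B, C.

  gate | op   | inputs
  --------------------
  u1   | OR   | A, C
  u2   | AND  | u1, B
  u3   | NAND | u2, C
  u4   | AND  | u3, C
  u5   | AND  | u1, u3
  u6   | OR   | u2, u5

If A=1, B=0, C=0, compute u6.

u1 = 1 OR 0 = 1
u2 = 1 AND 0 = 0
u3 = 0 NAND 0 = 1
u5 = 1 AND 1 = 1
u6 = 0 OR 1 = 1

1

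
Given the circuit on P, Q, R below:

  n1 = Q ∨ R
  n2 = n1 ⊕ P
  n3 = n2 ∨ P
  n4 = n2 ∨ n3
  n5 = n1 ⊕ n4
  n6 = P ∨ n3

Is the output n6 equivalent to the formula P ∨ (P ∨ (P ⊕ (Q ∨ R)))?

n1 = Q ∨ R
n2 = n1 ⊕ P = (Q ∨ R) ⊕ P
n3 = n2 ∨ P = ((Q ∨ R) ⊕ P) ∨ P
n6 = P ∨ n3 = P ∨ (((Q ∨ R) ⊕ P) ∨ P)
At P=0, Q=0, R=0: circuit gives 0, formula gives 0.
At P=0, Q=0, R=1: circuit gives 1, formula gives 1.
Agrees on all 8 inputs.

Yes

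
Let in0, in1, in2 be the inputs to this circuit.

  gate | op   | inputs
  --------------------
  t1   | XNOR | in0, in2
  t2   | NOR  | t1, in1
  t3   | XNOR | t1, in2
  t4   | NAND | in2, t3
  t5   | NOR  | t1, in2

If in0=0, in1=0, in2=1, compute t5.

t1 = 0 XNOR 1 = 0
t5 = 0 NOR 1 = 0

0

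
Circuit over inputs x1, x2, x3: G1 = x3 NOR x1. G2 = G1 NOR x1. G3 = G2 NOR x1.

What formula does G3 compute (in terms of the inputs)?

((x3 NOR x1) NOR x1) NOR x1

G1 = x3 NOR x1
G2 = G1 NOR x1 = (x3 NOR x1) NOR x1
G3 = G2 NOR x1 = ((x3 NOR x1) NOR x1) NOR x1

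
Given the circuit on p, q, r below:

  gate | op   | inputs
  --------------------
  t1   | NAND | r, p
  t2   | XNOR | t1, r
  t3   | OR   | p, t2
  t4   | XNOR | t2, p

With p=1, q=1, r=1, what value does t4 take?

t1 = 1 NAND 1 = 0
t2 = 0 XNOR 1 = 0
t4 = 0 XNOR 1 = 0

0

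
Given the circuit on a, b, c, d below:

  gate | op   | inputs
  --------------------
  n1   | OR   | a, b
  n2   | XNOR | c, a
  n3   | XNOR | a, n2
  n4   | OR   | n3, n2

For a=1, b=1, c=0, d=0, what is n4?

0

n2 = 0 XNOR 1 = 0
n3 = 1 XNOR 0 = 0
n4 = 0 OR 0 = 0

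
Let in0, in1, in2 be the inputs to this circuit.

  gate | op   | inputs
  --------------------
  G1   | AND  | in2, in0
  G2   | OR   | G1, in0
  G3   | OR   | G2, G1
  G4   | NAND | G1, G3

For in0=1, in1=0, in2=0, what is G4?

1

G1 = 0 AND 1 = 0
G2 = 0 OR 1 = 1
G3 = 1 OR 0 = 1
G4 = 0 NAND 1 = 1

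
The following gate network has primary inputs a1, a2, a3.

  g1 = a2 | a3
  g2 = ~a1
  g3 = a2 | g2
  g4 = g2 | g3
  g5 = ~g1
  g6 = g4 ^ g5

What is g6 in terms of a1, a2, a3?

g1 = a2 | a3
g2 = ~a1
g3 = a2 | g2 = a2 | ~a1
g4 = g2 | g3 = ~a1 | (a2 | ~a1)
g5 = ~g1 = ~(a2 | a3)
g6 = g4 ^ g5 = (~a1 | (a2 | ~a1)) ^ ~(a2 | a3)

(~a1 | (a2 | ~a1)) ^ ~(a2 | a3)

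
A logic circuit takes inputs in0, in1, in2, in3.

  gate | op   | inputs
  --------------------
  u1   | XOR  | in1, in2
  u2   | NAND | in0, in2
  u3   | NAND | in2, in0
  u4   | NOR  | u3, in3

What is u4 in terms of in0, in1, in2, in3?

(in2 NAND in0) NOR in3

u3 = in2 NAND in0
u4 = u3 NOR in3 = (in2 NAND in0) NOR in3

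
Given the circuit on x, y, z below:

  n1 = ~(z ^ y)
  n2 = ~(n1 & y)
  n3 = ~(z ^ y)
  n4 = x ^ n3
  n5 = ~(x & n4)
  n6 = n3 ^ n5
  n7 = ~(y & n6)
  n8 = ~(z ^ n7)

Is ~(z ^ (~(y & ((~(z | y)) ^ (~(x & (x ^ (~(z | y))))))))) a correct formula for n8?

n3 = ~(z ^ y)
n4 = x ^ n3 = x ^ (~(z ^ y))
n5 = ~(x & n4) = ~(x & (x ^ (~(z ^ y))))
n6 = n3 ^ n5 = (~(z ^ y)) ^ (~(x & (x ^ (~(z ^ y)))))
n7 = ~(y & n6) = ~(y & ((~(z ^ y)) ^ (~(x & (x ^ (~(z ^ y)))))))
n8 = ~(z ^ n7) = ~(z ^ (~(y & ((~(z ^ y)) ^ (~(x & (x ^ (~(z ^ y)))))))))
At x=0, y=1, z=1: circuit gives 1, formula gives 0.

No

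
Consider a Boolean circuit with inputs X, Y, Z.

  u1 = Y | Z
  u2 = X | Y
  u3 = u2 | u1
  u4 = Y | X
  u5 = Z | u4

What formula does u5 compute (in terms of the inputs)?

u4 = Y | X
u5 = Z | u4 = Z | (Y | X)

Z | (Y | X)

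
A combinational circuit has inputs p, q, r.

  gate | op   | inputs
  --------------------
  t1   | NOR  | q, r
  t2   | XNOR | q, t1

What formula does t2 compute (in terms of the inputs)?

q XNOR (q NOR r)

t1 = q NOR r
t2 = q XNOR t1 = q XNOR (q NOR r)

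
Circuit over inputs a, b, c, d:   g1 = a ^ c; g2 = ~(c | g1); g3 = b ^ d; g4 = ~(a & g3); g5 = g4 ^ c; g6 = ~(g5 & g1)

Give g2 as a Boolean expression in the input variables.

~(c | (a ^ c))

g1 = a ^ c
g2 = ~(c | g1) = ~(c | (a ^ c))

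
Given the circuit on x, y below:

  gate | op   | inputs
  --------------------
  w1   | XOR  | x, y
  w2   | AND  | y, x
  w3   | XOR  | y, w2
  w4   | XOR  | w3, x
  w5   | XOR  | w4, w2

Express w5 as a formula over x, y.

((y XOR (y AND x)) XOR x) XOR (y AND x)

w2 = y AND x
w3 = y XOR w2 = y XOR (y AND x)
w4 = w3 XOR x = (y XOR (y AND x)) XOR x
w5 = w4 XOR w2 = ((y XOR (y AND x)) XOR x) XOR (y AND x)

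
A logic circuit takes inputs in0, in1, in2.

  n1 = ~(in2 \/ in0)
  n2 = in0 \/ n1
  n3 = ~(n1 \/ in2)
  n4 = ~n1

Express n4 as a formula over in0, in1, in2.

~(~(in2 \/ in0))

n1 = ~(in2 \/ in0)
n4 = ~n1 = ~(~(in2 \/ in0))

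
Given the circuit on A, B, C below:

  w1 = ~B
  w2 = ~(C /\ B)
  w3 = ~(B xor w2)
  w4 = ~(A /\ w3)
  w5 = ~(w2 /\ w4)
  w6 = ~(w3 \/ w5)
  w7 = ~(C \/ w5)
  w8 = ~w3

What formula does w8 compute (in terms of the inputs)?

w2 = ~(C /\ B)
w3 = ~(B xor w2) = ~(B xor (~(C /\ B)))
w8 = ~w3 = ~(~(B xor (~(C /\ B))))

~(~(B xor (~(C /\ B))))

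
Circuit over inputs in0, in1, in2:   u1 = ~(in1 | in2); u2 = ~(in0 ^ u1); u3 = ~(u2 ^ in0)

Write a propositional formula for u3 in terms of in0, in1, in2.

u1 = ~(in1 | in2)
u2 = ~(in0 ^ u1) = ~(in0 ^ (~(in1 | in2)))
u3 = ~(u2 ^ in0) = ~((~(in0 ^ (~(in1 | in2)))) ^ in0)

~((~(in0 ^ (~(in1 | in2)))) ^ in0)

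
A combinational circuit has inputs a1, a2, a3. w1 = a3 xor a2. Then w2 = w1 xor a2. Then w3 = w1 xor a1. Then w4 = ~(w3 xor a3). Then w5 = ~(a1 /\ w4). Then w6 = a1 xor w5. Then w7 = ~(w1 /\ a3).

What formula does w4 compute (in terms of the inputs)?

~(((a3 xor a2) xor a1) xor a3)

w1 = a3 xor a2
w3 = w1 xor a1 = (a3 xor a2) xor a1
w4 = ~(w3 xor a3) = ~(((a3 xor a2) xor a1) xor a3)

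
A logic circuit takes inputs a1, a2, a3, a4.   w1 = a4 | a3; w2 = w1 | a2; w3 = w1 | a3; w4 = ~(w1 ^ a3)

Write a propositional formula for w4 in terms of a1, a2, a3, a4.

w1 = a4 | a3
w4 = ~(w1 ^ a3) = ~((a4 | a3) ^ a3)

~((a4 | a3) ^ a3)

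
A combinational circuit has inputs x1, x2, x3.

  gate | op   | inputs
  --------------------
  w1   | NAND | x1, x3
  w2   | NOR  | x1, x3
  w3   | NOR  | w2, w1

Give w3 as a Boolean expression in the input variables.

(x1 NOR x3) NOR (x1 NAND x3)

w1 = x1 NAND x3
w2 = x1 NOR x3
w3 = w2 NOR w1 = (x1 NOR x3) NOR (x1 NAND x3)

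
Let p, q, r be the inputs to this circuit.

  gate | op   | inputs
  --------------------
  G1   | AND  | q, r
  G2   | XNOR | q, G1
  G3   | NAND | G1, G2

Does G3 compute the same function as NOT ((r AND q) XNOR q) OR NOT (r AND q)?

Yes

G1 = q AND r
G2 = q XNOR G1 = q XNOR (q AND r)
G3 = G1 NAND G2 = (q AND r) NAND (q XNOR (q AND r))
At p=0, q=1, r=1: circuit gives 0, formula gives 0.
At p=0, q=0, r=0: circuit gives 1, formula gives 1.
Agrees on all 8 inputs.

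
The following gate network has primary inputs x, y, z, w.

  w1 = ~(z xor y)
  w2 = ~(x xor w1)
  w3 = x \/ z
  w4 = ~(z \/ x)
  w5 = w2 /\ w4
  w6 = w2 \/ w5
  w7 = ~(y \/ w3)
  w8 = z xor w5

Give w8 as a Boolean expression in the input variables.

z xor ((~(x xor (~(z xor y)))) /\ (~(z \/ x)))

w1 = ~(z xor y)
w2 = ~(x xor w1) = ~(x xor (~(z xor y)))
w4 = ~(z \/ x)
w5 = w2 /\ w4 = (~(x xor (~(z xor y)))) /\ (~(z \/ x))
w8 = z xor w5 = z xor ((~(x xor (~(z xor y)))) /\ (~(z \/ x)))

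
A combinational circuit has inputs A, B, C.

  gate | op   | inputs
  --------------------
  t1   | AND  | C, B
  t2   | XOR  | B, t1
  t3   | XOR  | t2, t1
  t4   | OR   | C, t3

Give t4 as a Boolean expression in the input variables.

C OR ((B XOR (C AND B)) XOR (C AND B))

t1 = C AND B
t2 = B XOR t1 = B XOR (C AND B)
t3 = t2 XOR t1 = (B XOR (C AND B)) XOR (C AND B)
t4 = C OR t3 = C OR ((B XOR (C AND B)) XOR (C AND B))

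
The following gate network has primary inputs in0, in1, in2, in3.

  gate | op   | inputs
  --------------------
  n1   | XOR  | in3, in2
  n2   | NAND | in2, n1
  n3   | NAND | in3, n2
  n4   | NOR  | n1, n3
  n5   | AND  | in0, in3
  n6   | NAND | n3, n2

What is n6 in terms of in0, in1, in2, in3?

n1 = in3 XOR in2
n2 = in2 NAND n1 = in2 NAND (in3 XOR in2)
n3 = in3 NAND n2 = in3 NAND (in2 NAND (in3 XOR in2))
n6 = n3 NAND n2 = (in3 NAND (in2 NAND (in3 XOR in2))) NAND (in2 NAND (in3 XOR in2))

(in3 NAND (in2 NAND (in3 XOR in2))) NAND (in2 NAND (in3 XOR in2))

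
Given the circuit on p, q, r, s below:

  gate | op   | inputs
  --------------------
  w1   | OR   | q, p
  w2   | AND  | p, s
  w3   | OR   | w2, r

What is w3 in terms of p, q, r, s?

(p AND s) OR r

w2 = p AND s
w3 = w2 OR r = (p AND s) OR r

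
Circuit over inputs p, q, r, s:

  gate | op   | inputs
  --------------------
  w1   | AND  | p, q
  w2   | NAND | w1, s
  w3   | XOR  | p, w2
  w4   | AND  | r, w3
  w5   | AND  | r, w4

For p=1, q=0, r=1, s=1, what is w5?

w1 = 1 AND 0 = 0
w2 = 0 NAND 1 = 1
w3 = 1 XOR 1 = 0
w4 = 1 AND 0 = 0
w5 = 1 AND 0 = 0

0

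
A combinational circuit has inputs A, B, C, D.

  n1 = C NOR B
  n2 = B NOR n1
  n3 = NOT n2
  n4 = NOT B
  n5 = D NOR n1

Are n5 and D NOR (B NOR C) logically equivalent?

n1 = C NOR B
n5 = D NOR n1 = D NOR (C NOR B)
At A=0, B=0, C=0, D=0: circuit gives 0, formula gives 0.
At A=0, B=0, C=1, D=0: circuit gives 1, formula gives 1.
Agrees on all 16 inputs.

Yes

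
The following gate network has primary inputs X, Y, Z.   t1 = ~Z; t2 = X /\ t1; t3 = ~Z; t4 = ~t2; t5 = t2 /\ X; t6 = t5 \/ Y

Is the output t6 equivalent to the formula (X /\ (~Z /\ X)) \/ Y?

t1 = ~Z
t2 = X /\ t1 = X /\ ~Z
t5 = t2 /\ X = (X /\ ~Z) /\ X
t6 = t5 \/ Y = ((X /\ ~Z) /\ X) \/ Y
At X=0, Y=0, Z=0: circuit gives 0, formula gives 0.
At X=0, Y=1, Z=0: circuit gives 1, formula gives 1.
Agrees on all 8 inputs.

Yes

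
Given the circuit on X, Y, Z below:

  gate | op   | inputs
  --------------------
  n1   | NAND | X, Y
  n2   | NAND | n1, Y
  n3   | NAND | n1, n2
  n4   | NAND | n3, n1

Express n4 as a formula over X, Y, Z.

n1 = X NAND Y
n2 = n1 NAND Y = (X NAND Y) NAND Y
n3 = n1 NAND n2 = (X NAND Y) NAND ((X NAND Y) NAND Y)
n4 = n3 NAND n1 = ((X NAND Y) NAND ((X NAND Y) NAND Y)) NAND (X NAND Y)

((X NAND Y) NAND ((X NAND Y) NAND Y)) NAND (X NAND Y)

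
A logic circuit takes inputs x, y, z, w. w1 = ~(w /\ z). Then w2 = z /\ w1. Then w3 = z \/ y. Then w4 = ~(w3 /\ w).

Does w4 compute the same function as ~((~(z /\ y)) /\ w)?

No

w3 = z \/ y
w4 = ~(w3 /\ w) = ~((z \/ y) /\ w)
At x=0, y=0, z=0, w=1: circuit gives 1, formula gives 0.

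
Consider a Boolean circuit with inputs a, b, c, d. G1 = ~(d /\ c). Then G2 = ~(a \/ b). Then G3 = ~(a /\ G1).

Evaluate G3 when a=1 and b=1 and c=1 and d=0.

G1 = ~(0 /\ 1) = 1
G3 = ~(1 /\ 1) = 0

0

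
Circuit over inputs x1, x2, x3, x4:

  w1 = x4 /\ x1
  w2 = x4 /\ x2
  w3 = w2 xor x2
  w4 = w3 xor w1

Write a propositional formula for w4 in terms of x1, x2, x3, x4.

w1 = x4 /\ x1
w2 = x4 /\ x2
w3 = w2 xor x2 = (x4 /\ x2) xor x2
w4 = w3 xor w1 = ((x4 /\ x2) xor x2) xor (x4 /\ x1)

((x4 /\ x2) xor x2) xor (x4 /\ x1)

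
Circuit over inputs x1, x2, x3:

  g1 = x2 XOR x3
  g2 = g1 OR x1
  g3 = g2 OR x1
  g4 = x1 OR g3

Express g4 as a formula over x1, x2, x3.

x1 OR (((x2 XOR x3) OR x1) OR x1)

g1 = x2 XOR x3
g2 = g1 OR x1 = (x2 XOR x3) OR x1
g3 = g2 OR x1 = ((x2 XOR x3) OR x1) OR x1
g4 = x1 OR g3 = x1 OR (((x2 XOR x3) OR x1) OR x1)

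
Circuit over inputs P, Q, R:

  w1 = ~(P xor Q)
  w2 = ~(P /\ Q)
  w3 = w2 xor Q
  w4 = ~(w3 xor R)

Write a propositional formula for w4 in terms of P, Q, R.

~(((~(P /\ Q)) xor Q) xor R)

w2 = ~(P /\ Q)
w3 = w2 xor Q = (~(P /\ Q)) xor Q
w4 = ~(w3 xor R) = ~(((~(P /\ Q)) xor Q) xor R)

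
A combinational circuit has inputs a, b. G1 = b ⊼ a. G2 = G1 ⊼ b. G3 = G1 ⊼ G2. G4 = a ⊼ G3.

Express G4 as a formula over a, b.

a ⊼ ((b ⊼ a) ⊼ ((b ⊼ a) ⊼ b))

G1 = b ⊼ a
G2 = G1 ⊼ b = (b ⊼ a) ⊼ b
G3 = G1 ⊼ G2 = (b ⊼ a) ⊼ ((b ⊼ a) ⊼ b)
G4 = a ⊼ G3 = a ⊼ ((b ⊼ a) ⊼ ((b ⊼ a) ⊼ b))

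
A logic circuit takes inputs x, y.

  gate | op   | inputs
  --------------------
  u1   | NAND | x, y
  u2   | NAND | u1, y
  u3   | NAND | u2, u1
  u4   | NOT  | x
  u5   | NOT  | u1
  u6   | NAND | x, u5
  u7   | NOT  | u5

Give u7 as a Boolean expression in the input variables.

u1 = x NAND y
u5 = NOT u1 = NOT (x NAND y)
u7 = NOT u5 = NOT NOT (x NAND y)

NOT NOT (x NAND y)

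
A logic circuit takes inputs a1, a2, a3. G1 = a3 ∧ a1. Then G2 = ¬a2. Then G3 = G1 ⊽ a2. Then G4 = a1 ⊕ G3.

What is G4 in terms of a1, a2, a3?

a1 ⊕ ((a3 ∧ a1) ⊽ a2)

G1 = a3 ∧ a1
G3 = G1 ⊽ a2 = (a3 ∧ a1) ⊽ a2
G4 = a1 ⊕ G3 = a1 ⊕ ((a3 ∧ a1) ⊽ a2)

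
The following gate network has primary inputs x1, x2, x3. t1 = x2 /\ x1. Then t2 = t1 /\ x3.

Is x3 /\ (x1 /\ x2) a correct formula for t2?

Yes

t1 = x2 /\ x1
t2 = t1 /\ x3 = (x2 /\ x1) /\ x3
At x1=0, x2=0, x3=0: circuit gives 0, formula gives 0.
At x1=1, x2=1, x3=1: circuit gives 1, formula gives 1.
Agrees on all 8 inputs.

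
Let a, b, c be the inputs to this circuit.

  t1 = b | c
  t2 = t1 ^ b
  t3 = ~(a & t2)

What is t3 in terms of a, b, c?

t1 = b | c
t2 = t1 ^ b = (b | c) ^ b
t3 = ~(a & t2) = ~(a & ((b | c) ^ b))

~(a & ((b | c) ^ b))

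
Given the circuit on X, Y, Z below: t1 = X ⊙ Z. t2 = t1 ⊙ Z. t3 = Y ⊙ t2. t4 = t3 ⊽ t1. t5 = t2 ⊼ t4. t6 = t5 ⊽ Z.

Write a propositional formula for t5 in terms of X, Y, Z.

t1 = X ⊙ Z
t2 = t1 ⊙ Z = (X ⊙ Z) ⊙ Z
t3 = Y ⊙ t2 = Y ⊙ ((X ⊙ Z) ⊙ Z)
t4 = t3 ⊽ t1 = (Y ⊙ ((X ⊙ Z) ⊙ Z)) ⊽ (X ⊙ Z)
t5 = t2 ⊼ t4 = ((X ⊙ Z) ⊙ Z) ⊼ ((Y ⊙ ((X ⊙ Z) ⊙ Z)) ⊽ (X ⊙ Z))

((X ⊙ Z) ⊙ Z) ⊼ ((Y ⊙ ((X ⊙ Z) ⊙ Z)) ⊽ (X ⊙ Z))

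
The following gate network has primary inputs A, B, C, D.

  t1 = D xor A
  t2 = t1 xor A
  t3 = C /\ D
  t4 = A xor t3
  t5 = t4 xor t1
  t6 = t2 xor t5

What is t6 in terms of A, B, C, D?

t1 = D xor A
t2 = t1 xor A = (D xor A) xor A
t3 = C /\ D
t4 = A xor t3 = A xor (C /\ D)
t5 = t4 xor t1 = (A xor (C /\ D)) xor (D xor A)
t6 = t2 xor t5 = ((D xor A) xor A) xor ((A xor (C /\ D)) xor (D xor A))

((D xor A) xor A) xor ((A xor (C /\ D)) xor (D xor A))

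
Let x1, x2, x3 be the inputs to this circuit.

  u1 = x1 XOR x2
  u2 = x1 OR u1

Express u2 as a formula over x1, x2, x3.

x1 OR (x1 XOR x2)

u1 = x1 XOR x2
u2 = x1 OR u1 = x1 OR (x1 XOR x2)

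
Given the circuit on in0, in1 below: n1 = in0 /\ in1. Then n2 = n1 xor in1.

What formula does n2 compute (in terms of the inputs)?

(in0 /\ in1) xor in1

n1 = in0 /\ in1
n2 = n1 xor in1 = (in0 /\ in1) xor in1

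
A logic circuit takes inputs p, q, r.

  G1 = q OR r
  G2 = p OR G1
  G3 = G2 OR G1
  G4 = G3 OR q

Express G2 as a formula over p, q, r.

p OR (q OR r)

G1 = q OR r
G2 = p OR G1 = p OR (q OR r)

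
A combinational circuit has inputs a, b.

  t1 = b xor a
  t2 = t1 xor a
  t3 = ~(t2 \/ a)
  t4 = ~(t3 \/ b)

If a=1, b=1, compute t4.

t1 = 1 xor 1 = 0
t2 = 0 xor 1 = 1
t3 = ~(1 \/ 1) = 0
t4 = ~(0 \/ 1) = 0

0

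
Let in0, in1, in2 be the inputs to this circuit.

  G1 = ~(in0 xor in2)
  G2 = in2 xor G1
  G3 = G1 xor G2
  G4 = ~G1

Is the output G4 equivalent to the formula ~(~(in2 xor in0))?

Yes

G1 = ~(in0 xor in2)
G4 = ~G1 = ~(~(in0 xor in2))
At in0=0, in1=0, in2=0: circuit gives 0, formula gives 0.
At in0=0, in1=0, in2=1: circuit gives 1, formula gives 1.
Agrees on all 8 inputs.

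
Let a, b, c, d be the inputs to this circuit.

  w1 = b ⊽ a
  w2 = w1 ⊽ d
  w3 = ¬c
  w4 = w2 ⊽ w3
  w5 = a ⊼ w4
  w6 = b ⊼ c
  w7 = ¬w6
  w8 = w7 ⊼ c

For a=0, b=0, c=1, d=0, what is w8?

w6 = 0 ⊼ 1 = 1
w7 = ¬1 = 0
w8 = 0 ⊼ 1 = 1

1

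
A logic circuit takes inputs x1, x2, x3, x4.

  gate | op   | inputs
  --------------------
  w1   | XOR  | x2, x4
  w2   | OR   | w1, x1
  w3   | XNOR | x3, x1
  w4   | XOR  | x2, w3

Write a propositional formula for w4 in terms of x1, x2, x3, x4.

w3 = x3 XNOR x1
w4 = x2 XOR w3 = x2 XOR (x3 XNOR x1)

x2 XOR (x3 XNOR x1)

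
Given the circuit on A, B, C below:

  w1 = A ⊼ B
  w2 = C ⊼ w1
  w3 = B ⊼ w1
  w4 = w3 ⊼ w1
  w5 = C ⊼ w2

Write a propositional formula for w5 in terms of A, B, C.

w1 = A ⊼ B
w2 = C ⊼ w1 = C ⊼ (A ⊼ B)
w5 = C ⊼ w2 = C ⊼ (C ⊼ (A ⊼ B))

C ⊼ (C ⊼ (A ⊼ B))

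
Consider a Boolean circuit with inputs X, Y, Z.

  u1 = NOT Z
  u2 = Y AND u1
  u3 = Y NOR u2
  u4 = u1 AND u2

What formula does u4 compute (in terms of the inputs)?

u1 = NOT Z
u2 = Y AND u1 = Y AND NOT Z
u4 = u1 AND u2 = NOT Z AND (Y AND NOT Z)

NOT Z AND (Y AND NOT Z)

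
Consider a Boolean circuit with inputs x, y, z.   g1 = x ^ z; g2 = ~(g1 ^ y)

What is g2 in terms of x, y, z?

~((x ^ z) ^ y)

g1 = x ^ z
g2 = ~(g1 ^ y) = ~((x ^ z) ^ y)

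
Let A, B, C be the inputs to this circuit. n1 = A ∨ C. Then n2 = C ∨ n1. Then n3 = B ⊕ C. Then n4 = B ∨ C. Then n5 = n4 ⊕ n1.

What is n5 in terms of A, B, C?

n1 = A ∨ C
n4 = B ∨ C
n5 = n4 ⊕ n1 = (B ∨ C) ⊕ (A ∨ C)

(B ∨ C) ⊕ (A ∨ C)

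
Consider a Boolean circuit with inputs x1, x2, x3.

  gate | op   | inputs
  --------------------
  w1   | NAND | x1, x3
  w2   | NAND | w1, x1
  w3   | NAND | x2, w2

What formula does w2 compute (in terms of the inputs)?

w1 = x1 NAND x3
w2 = w1 NAND x1 = (x1 NAND x3) NAND x1

(x1 NAND x3) NAND x1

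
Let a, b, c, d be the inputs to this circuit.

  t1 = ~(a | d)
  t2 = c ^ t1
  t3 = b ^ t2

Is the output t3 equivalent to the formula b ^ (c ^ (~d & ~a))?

Yes

t1 = ~(a | d)
t2 = c ^ t1 = c ^ (~(a | d))
t3 = b ^ t2 = b ^ (c ^ (~(a | d)))
At a=0, b=0, c=0, d=1: circuit gives 0, formula gives 0.
At a=0, b=0, c=0, d=0: circuit gives 1, formula gives 1.
Agrees on all 16 inputs.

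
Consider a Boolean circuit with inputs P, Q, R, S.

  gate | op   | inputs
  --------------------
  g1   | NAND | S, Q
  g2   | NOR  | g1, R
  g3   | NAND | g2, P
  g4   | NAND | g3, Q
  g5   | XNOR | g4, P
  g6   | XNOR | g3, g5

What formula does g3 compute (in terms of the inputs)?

((S NAND Q) NOR R) NAND P

g1 = S NAND Q
g2 = g1 NOR R = (S NAND Q) NOR R
g3 = g2 NAND P = ((S NAND Q) NOR R) NAND P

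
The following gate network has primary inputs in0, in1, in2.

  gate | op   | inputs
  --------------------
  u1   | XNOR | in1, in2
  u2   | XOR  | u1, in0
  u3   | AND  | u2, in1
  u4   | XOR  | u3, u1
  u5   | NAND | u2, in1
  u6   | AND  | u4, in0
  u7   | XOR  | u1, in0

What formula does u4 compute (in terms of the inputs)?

(((in1 XNOR in2) XOR in0) AND in1) XOR (in1 XNOR in2)

u1 = in1 XNOR in2
u2 = u1 XOR in0 = (in1 XNOR in2) XOR in0
u3 = u2 AND in1 = ((in1 XNOR in2) XOR in0) AND in1
u4 = u3 XOR u1 = (((in1 XNOR in2) XOR in0) AND in1) XOR (in1 XNOR in2)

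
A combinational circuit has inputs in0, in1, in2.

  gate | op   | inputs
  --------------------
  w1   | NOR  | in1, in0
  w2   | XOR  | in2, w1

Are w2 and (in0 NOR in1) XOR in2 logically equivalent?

Yes

w1 = in1 NOR in0
w2 = in2 XOR w1 = in2 XOR (in1 NOR in0)
At in0=0, in1=0, in2=1: circuit gives 0, formula gives 0.
At in0=0, in1=0, in2=0: circuit gives 1, formula gives 1.
Agrees on all 8 inputs.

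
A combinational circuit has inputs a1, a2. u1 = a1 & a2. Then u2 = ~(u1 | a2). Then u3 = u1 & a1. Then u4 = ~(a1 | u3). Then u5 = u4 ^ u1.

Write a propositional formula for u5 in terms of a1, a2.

(~(a1 | ((a1 & a2) & a1))) ^ (a1 & a2)

u1 = a1 & a2
u3 = u1 & a1 = (a1 & a2) & a1
u4 = ~(a1 | u3) = ~(a1 | ((a1 & a2) & a1))
u5 = u4 ^ u1 = (~(a1 | ((a1 & a2) & a1))) ^ (a1 & a2)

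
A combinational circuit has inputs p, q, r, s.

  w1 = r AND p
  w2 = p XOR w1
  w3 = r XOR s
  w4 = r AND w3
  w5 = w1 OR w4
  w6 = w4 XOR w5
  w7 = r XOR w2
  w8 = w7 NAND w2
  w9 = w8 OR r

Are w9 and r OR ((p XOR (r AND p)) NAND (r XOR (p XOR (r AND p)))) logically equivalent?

Yes

w1 = r AND p
w2 = p XOR w1 = p XOR (r AND p)
w7 = r XOR w2 = r XOR (p XOR (r AND p))
w8 = w7 NAND w2 = (r XOR (p XOR (r AND p))) NAND (p XOR (r AND p))
w9 = w8 OR r = ((r XOR (p XOR (r AND p))) NAND (p XOR (r AND p))) OR r
At p=1, q=0, r=0, s=0: circuit gives 0, formula gives 0.
At p=0, q=0, r=0, s=0: circuit gives 1, formula gives 1.
Agrees on all 16 inputs.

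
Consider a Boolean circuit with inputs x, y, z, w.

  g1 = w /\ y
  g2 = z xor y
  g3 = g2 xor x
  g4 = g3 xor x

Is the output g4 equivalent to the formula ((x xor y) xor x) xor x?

No

g2 = z xor y
g3 = g2 xor x = (z xor y) xor x
g4 = g3 xor x = ((z xor y) xor x) xor x
At x=0, y=0, z=1, w=0: circuit gives 1, formula gives 0.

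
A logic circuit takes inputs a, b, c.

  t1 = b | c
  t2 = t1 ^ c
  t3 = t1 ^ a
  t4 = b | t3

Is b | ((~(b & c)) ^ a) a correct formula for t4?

No

t1 = b | c
t3 = t1 ^ a = (b | c) ^ a
t4 = b | t3 = b | ((b | c) ^ a)
At a=0, b=0, c=0: circuit gives 0, formula gives 1.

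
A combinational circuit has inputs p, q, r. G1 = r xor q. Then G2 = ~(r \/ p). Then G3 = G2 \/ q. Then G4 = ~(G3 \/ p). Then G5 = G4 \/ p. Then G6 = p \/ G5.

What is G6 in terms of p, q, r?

p \/ ((~(((~(r \/ p)) \/ q) \/ p)) \/ p)

G2 = ~(r \/ p)
G3 = G2 \/ q = (~(r \/ p)) \/ q
G4 = ~(G3 \/ p) = ~(((~(r \/ p)) \/ q) \/ p)
G5 = G4 \/ p = (~(((~(r \/ p)) \/ q) \/ p)) \/ p
G6 = p \/ G5 = p \/ ((~(((~(r \/ p)) \/ q) \/ p)) \/ p)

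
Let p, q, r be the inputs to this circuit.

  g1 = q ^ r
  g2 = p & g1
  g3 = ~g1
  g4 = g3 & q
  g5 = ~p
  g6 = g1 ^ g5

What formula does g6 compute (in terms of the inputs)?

g1 = q ^ r
g5 = ~p
g6 = g1 ^ g5 = (q ^ r) ^ ~p

(q ^ r) ^ ~p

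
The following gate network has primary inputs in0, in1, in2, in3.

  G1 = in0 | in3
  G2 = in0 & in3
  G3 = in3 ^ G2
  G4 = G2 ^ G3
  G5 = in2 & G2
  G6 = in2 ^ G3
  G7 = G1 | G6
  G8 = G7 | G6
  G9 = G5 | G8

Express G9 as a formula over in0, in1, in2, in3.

G1 = in0 | in3
G2 = in0 & in3
G3 = in3 ^ G2 = in3 ^ (in0 & in3)
G5 = in2 & G2 = in2 & (in0 & in3)
G6 = in2 ^ G3 = in2 ^ (in3 ^ (in0 & in3))
G7 = G1 | G6 = (in0 | in3) | (in2 ^ (in3 ^ (in0 & in3)))
G8 = G7 | G6 = ((in0 | in3) | (in2 ^ (in3 ^ (in0 & in3)))) | (in2 ^ (in3 ^ (in0 & in3)))
G9 = G5 | G8 = (in2 & (in0 & in3)) | (((in0 | in3) | (in2 ^ (in3 ^ (in0 & in3)))) | (in2 ^ (in3 ^ (in0 & in3))))

(in2 & (in0 & in3)) | (((in0 | in3) | (in2 ^ (in3 ^ (in0 & in3)))) | (in2 ^ (in3 ^ (in0 & in3))))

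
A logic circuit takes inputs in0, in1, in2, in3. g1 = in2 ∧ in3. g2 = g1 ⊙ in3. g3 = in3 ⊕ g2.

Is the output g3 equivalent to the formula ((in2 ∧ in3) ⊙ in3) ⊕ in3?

Yes

g1 = in2 ∧ in3
g2 = g1 ⊙ in3 = (in2 ∧ in3) ⊙ in3
g3 = in3 ⊕ g2 = in3 ⊕ ((in2 ∧ in3) ⊙ in3)
At in0=0, in1=0, in2=1, in3=1: circuit gives 0, formula gives 0.
At in0=0, in1=0, in2=0, in3=0: circuit gives 1, formula gives 1.
Agrees on all 16 inputs.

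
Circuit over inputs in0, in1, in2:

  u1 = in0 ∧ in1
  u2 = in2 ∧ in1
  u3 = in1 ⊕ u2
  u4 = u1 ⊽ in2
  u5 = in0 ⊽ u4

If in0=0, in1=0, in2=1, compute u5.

1

u1 = 0 ∧ 0 = 0
u4 = 0 ⊽ 1 = 0
u5 = 0 ⊽ 0 = 1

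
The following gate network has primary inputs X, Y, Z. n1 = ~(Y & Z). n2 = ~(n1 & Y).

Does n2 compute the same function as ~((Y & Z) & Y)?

n1 = ~(Y & Z)
n2 = ~(n1 & Y) = ~((~(Y & Z)) & Y)
At X=0, Y=1, Z=0: circuit gives 0, formula gives 1.

No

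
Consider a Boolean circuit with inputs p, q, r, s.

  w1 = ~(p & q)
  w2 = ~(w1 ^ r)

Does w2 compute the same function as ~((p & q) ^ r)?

No

w1 = ~(p & q)
w2 = ~(w1 ^ r) = ~((~(p & q)) ^ r)
At p=0, q=0, r=0, s=0: circuit gives 0, formula gives 1.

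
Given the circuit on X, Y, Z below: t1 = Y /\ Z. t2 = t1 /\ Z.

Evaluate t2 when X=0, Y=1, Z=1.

1

t1 = 1 /\ 1 = 1
t2 = 1 /\ 1 = 1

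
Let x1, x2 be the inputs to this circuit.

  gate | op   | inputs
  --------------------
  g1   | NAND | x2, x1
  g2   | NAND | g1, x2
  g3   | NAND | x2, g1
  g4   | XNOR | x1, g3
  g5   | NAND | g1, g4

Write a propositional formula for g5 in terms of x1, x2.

g1 = x2 NAND x1
g3 = x2 NAND g1 = x2 NAND (x2 NAND x1)
g4 = x1 XNOR g3 = x1 XNOR (x2 NAND (x2 NAND x1))
g5 = g1 NAND g4 = (x2 NAND x1) NAND (x1 XNOR (x2 NAND (x2 NAND x1)))

(x2 NAND x1) NAND (x1 XNOR (x2 NAND (x2 NAND x1)))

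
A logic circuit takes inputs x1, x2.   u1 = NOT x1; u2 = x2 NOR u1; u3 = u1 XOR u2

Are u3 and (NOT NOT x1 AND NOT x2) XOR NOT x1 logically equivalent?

u1 = NOT x1
u2 = x2 NOR u1 = x2 NOR NOT x1
u3 = u1 XOR u2 = NOT x1 XOR (x2 NOR NOT x1)
At x1=1, x2=1: circuit gives 0, formula gives 0.
At x1=0, x2=0: circuit gives 1, formula gives 1.
Agrees on all 4 inputs.

Yes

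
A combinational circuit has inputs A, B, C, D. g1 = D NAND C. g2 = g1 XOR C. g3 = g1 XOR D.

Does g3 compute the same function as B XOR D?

g1 = D NAND C
g3 = g1 XOR D = (D NAND C) XOR D
At A=0, B=0, C=0, D=0: circuit gives 1, formula gives 0.

No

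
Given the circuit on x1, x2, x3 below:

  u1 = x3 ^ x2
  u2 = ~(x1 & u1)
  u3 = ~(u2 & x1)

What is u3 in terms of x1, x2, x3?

~((~(x1 & (x3 ^ x2))) & x1)

u1 = x3 ^ x2
u2 = ~(x1 & u1) = ~(x1 & (x3 ^ x2))
u3 = ~(u2 & x1) = ~((~(x1 & (x3 ^ x2))) & x1)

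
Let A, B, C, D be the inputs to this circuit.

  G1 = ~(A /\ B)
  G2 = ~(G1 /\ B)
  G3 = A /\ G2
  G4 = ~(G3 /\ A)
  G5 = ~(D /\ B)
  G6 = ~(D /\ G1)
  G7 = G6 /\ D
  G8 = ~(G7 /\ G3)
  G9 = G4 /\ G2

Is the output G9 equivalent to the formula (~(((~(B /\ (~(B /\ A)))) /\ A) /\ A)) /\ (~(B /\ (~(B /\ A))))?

G1 = ~(A /\ B)
G2 = ~(G1 /\ B) = ~((~(A /\ B)) /\ B)
G3 = A /\ G2 = A /\ (~((~(A /\ B)) /\ B))
G4 = ~(G3 /\ A) = ~((A /\ (~((~(A /\ B)) /\ B))) /\ A)
G9 = G4 /\ G2 = (~((A /\ (~((~(A /\ B)) /\ B))) /\ A)) /\ (~((~(A /\ B)) /\ B))
At A=0, B=1, C=0, D=0: circuit gives 0, formula gives 0.
At A=0, B=0, C=0, D=0: circuit gives 1, formula gives 1.
Agrees on all 16 inputs.

Yes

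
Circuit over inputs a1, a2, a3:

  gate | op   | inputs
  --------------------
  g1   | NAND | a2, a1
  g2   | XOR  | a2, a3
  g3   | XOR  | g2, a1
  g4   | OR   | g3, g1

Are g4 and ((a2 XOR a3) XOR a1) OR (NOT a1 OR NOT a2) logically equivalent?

g1 = a2 NAND a1
g2 = a2 XOR a3
g3 = g2 XOR a1 = (a2 XOR a3) XOR a1
g4 = g3 OR g1 = ((a2 XOR a3) XOR a1) OR (a2 NAND a1)
At a1=1, a2=1, a3=0: circuit gives 0, formula gives 0.
At a1=0, a2=0, a3=0: circuit gives 1, formula gives 1.
Agrees on all 8 inputs.

Yes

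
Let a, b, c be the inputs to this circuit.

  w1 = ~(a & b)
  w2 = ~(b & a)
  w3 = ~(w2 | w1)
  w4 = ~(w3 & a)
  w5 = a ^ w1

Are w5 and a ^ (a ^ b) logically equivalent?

No

w1 = ~(a & b)
w5 = a ^ w1 = a ^ (~(a & b))
At a=0, b=0, c=0: circuit gives 1, formula gives 0.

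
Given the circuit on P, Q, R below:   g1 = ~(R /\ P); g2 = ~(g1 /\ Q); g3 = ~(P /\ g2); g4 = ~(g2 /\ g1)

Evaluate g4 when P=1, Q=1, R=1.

1

g1 = ~(1 /\ 1) = 0
g2 = ~(0 /\ 1) = 1
g4 = ~(1 /\ 0) = 1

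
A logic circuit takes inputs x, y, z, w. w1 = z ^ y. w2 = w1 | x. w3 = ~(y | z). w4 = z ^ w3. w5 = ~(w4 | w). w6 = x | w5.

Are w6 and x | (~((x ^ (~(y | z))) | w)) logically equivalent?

No

w3 = ~(y | z)
w4 = z ^ w3 = z ^ (~(y | z))
w5 = ~(w4 | w) = ~((z ^ (~(y | z))) | w)
w6 = x | w5 = x | (~((z ^ (~(y | z))) | w))
At x=0, y=0, z=1, w=0: circuit gives 0, formula gives 1.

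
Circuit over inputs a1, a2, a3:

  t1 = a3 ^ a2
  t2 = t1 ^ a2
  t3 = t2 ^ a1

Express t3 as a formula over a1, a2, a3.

t1 = a3 ^ a2
t2 = t1 ^ a2 = (a3 ^ a2) ^ a2
t3 = t2 ^ a1 = ((a3 ^ a2) ^ a2) ^ a1

((a3 ^ a2) ^ a2) ^ a1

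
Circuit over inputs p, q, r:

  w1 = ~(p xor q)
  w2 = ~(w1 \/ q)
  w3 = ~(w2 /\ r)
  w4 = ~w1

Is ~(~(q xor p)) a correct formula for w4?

w1 = ~(p xor q)
w4 = ~w1 = ~(~(p xor q))
At p=0, q=0, r=0: circuit gives 0, formula gives 0.
At p=0, q=1, r=0: circuit gives 1, formula gives 1.
Agrees on all 8 inputs.

Yes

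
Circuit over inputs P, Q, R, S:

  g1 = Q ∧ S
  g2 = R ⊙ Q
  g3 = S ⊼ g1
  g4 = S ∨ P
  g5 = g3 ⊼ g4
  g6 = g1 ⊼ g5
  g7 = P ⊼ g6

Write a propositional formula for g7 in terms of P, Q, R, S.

P ⊼ ((Q ∧ S) ⊼ ((S ⊼ (Q ∧ S)) ⊼ (S ∨ P)))

g1 = Q ∧ S
g3 = S ⊼ g1 = S ⊼ (Q ∧ S)
g4 = S ∨ P
g5 = g3 ⊼ g4 = (S ⊼ (Q ∧ S)) ⊼ (S ∨ P)
g6 = g1 ⊼ g5 = (Q ∧ S) ⊼ ((S ⊼ (Q ∧ S)) ⊼ (S ∨ P))
g7 = P ⊼ g6 = P ⊼ ((Q ∧ S) ⊼ ((S ⊼ (Q ∧ S)) ⊼ (S ∨ P)))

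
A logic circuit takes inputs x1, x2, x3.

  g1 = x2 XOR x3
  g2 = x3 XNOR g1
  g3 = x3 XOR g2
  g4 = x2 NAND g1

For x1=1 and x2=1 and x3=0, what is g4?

g1 = 1 XOR 0 = 1
g4 = 1 NAND 1 = 0

0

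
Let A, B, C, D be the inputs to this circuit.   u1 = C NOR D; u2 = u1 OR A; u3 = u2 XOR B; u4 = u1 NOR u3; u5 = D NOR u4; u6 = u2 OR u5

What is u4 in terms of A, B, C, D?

(C NOR D) NOR (((C NOR D) OR A) XOR B)

u1 = C NOR D
u2 = u1 OR A = (C NOR D) OR A
u3 = u2 XOR B = ((C NOR D) OR A) XOR B
u4 = u1 NOR u3 = (C NOR D) NOR (((C NOR D) OR A) XOR B)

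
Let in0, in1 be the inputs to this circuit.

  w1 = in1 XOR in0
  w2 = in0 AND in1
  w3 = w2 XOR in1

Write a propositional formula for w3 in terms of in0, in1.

w2 = in0 AND in1
w3 = w2 XOR in1 = (in0 AND in1) XOR in1

(in0 AND in1) XOR in1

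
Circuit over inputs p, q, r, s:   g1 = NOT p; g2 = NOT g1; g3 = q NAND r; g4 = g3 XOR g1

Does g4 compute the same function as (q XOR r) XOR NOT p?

g1 = NOT p
g3 = q NAND r
g4 = g3 XOR g1 = (q NAND r) XOR NOT p
At p=0, q=0, r=0, s=0: circuit gives 0, formula gives 1.

No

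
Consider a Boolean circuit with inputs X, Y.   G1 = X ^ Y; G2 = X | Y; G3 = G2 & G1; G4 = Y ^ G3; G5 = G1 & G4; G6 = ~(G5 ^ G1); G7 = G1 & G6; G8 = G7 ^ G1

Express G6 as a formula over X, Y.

G1 = X ^ Y
G2 = X | Y
G3 = G2 & G1 = (X | Y) & (X ^ Y)
G4 = Y ^ G3 = Y ^ ((X | Y) & (X ^ Y))
G5 = G1 & G4 = (X ^ Y) & (Y ^ ((X | Y) & (X ^ Y)))
G6 = ~(G5 ^ G1) = ~(((X ^ Y) & (Y ^ ((X | Y) & (X ^ Y)))) ^ (X ^ Y))

~(((X ^ Y) & (Y ^ ((X | Y) & (X ^ Y)))) ^ (X ^ Y))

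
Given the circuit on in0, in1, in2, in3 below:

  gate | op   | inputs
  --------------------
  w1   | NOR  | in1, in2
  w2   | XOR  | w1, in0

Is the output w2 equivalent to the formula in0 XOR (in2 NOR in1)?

Yes

w1 = in1 NOR in2
w2 = w1 XOR in0 = (in1 NOR in2) XOR in0
At in0=0, in1=0, in2=1, in3=0: circuit gives 0, formula gives 0.
At in0=0, in1=0, in2=0, in3=0: circuit gives 1, formula gives 1.
Agrees on all 16 inputs.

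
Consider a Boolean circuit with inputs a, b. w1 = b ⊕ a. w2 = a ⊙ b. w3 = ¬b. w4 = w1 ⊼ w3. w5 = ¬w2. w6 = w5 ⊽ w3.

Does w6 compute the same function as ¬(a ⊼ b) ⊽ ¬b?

No

w2 = a ⊙ b
w3 = ¬b
w5 = ¬w2 = ¬(a ⊙ b)
w6 = w5 ⊽ w3 = ¬(a ⊙ b) ⊽ ¬b
At a=0, b=1: circuit gives 0, formula gives 1.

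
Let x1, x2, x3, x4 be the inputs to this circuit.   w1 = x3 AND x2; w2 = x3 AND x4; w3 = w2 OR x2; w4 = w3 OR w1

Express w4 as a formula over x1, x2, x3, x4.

((x3 AND x4) OR x2) OR (x3 AND x2)

w1 = x3 AND x2
w2 = x3 AND x4
w3 = w2 OR x2 = (x3 AND x4) OR x2
w4 = w3 OR w1 = ((x3 AND x4) OR x2) OR (x3 AND x2)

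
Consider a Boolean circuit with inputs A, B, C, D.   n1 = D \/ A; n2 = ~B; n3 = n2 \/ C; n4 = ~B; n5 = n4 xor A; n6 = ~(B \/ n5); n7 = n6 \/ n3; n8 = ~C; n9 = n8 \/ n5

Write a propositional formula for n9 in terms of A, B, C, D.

n4 = ~B
n5 = n4 xor A = ~B xor A
n8 = ~C
n9 = n8 \/ n5 = ~C \/ (~B xor A)

~C \/ (~B xor A)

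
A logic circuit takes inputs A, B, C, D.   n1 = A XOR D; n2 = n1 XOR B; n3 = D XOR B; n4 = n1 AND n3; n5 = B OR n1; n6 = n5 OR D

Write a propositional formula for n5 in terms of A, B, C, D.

n1 = A XOR D
n5 = B OR n1 = B OR (A XOR D)

B OR (A XOR D)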